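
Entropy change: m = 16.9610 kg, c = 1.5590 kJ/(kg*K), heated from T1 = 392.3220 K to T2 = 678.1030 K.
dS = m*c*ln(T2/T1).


T2/T1 = 1.7284
ln(T2/T1) = 0.5472
dS = 16.9610 * 1.5590 * 0.5472 = 14.4696 kJ/K

14.4696 kJ/K


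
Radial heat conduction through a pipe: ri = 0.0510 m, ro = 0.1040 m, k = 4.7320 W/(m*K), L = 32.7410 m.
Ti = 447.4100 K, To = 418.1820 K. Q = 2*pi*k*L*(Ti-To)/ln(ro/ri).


dT = 29.2280 K
ln(ro/ri) = 0.7126
Q = 2*pi*4.7320*32.7410*29.2280 / 0.7126 = 39929.2354 W

39929.2354 W


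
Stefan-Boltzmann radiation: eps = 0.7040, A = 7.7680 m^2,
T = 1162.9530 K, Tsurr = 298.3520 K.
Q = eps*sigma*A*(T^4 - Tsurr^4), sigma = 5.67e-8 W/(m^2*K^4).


T^4 = 1.8291e+12
Tsurr^4 = 7.9235e+09
Q = 0.7040 * 5.67e-8 * 7.7680 * 1.8212e+12 = 564713.5785 W

564713.5785 W


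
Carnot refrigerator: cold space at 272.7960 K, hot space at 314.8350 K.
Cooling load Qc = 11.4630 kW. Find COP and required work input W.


COP = 272.7960 / 42.0390 = 6.4891
W = 11.4630 / 6.4891 = 1.7665 kW

COP = 6.4891, W = 1.7665 kW


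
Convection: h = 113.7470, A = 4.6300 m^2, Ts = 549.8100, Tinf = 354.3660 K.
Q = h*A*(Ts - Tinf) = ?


dT = 195.4440 K
Q = 113.7470 * 4.6300 * 195.4440 = 102930.3109 W

102930.3109 W


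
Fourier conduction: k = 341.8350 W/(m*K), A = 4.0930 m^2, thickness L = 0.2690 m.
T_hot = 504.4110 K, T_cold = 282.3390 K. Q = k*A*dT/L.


dT = 222.0720 K
Q = 341.8350 * 4.0930 * 222.0720 / 0.2690 = 1155047.3711 W

1155047.3711 W


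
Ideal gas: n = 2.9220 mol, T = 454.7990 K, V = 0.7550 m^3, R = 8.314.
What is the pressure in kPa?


P = nRT/V = 2.9220 * 8.314 * 454.7990 / 0.7550
= 11048.6631 / 0.7550 = 14633.9909 Pa = 14.6340 kPa

14.6340 kPa


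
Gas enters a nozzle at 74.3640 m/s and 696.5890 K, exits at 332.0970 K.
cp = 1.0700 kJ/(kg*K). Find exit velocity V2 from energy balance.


dT = 364.4920 K
2*cp*1000*dT = 780012.8800
V1^2 = 5530.0045
V2 = sqrt(785542.8845) = 886.3086 m/s

886.3086 m/s


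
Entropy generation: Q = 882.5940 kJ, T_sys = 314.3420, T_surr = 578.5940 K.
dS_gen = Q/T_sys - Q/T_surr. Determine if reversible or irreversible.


dS_sys = 882.5940/314.3420 = 2.8078 kJ/K
dS_surr = -882.5940/578.5940 = -1.5254 kJ/K
dS_gen = 2.8078 - 1.5254 = 1.2823 kJ/K (irreversible)

dS_gen = 1.2823 kJ/K, irreversible


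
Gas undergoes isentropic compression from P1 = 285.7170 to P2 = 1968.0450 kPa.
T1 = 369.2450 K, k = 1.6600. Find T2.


(k-1)/k = 0.3976
(P2/P1)^exp = 2.1539
T2 = 369.2450 * 2.1539 = 795.3068 K

795.3068 K


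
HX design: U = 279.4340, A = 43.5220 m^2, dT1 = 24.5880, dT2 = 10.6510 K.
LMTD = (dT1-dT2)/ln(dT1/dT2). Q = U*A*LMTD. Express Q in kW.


LMTD = 16.6590 K
Q = 279.4340 * 43.5220 * 16.6590 = 202598.8959 W = 202.5989 kW

202.5989 kW


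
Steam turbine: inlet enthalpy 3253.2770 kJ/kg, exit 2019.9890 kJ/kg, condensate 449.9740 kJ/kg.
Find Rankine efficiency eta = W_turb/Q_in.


W = 1233.2880 kJ/kg
Q_in = 2803.3030 kJ/kg
eta = 0.4399 = 43.9941%

eta = 43.9941%


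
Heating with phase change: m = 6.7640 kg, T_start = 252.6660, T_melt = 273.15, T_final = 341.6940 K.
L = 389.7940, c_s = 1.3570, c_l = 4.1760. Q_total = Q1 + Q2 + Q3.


Q1 (sensible, solid) = 6.7640 * 1.3570 * 20.4840 = 188.0175 kJ
Q2 (latent) = 6.7640 * 389.7940 = 2636.5666 kJ
Q3 (sensible, liquid) = 6.7640 * 4.1760 * 68.5440 = 1936.1256 kJ
Q_total = 4760.7097 kJ

4760.7097 kJ


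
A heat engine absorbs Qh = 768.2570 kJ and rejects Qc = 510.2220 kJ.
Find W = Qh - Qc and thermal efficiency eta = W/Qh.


W = 768.2570 - 510.2220 = 258.0350 kJ
eta = 258.0350 / 768.2570 = 0.3359 = 33.5871%

W = 258.0350 kJ, eta = 33.5871%


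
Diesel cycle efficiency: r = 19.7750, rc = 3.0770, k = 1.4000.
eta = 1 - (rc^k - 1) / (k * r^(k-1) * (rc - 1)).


r^(k-1) = 3.2995
rc^k = 4.8237
eta = 0.6015 = 60.1461%

60.1461%


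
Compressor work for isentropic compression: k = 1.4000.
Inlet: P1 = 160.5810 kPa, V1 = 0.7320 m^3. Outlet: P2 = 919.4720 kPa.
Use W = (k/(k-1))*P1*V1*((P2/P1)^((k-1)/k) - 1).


(k-1)/k = 0.2857
(P2/P1)^exp = 1.6464
W = 3.5000 * 160.5810 * 0.7320 * (1.6464 - 1) = 265.9214 kJ

265.9214 kJ


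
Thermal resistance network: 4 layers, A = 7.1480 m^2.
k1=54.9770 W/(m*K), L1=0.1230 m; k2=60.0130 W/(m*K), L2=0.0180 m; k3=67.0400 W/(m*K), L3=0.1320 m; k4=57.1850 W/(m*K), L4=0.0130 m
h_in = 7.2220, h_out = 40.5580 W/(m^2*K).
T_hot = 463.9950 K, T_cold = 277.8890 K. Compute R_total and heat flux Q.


R_conv_in = 1/(7.2220*7.1480) = 0.0194
R_1 = 0.1230/(54.9770*7.1480) = 0.0003
R_2 = 0.0180/(60.0130*7.1480) = 4.1961e-05
R_3 = 0.1320/(67.0400*7.1480) = 0.0003
R_4 = 0.0130/(57.1850*7.1480) = 3.1804e-05
R_conv_out = 1/(40.5580*7.1480) = 0.0034
R_total = 0.0235 K/W
Q = 186.1060 / 0.0235 = 7925.1891 W

R_total = 0.0235 K/W, Q = 7925.1891 W


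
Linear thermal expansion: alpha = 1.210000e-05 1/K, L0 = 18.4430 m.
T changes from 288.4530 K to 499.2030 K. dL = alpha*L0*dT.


dT = 210.7500 K
dL = 1.210000e-05 * 18.4430 * 210.7500 = 0.047031 m
L_final = 18.490031 m

dL = 0.047031 m


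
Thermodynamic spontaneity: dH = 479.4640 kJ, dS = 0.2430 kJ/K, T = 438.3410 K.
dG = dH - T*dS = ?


T*dS = 438.3410 * 0.2430 = 106.5169 kJ
dG = 479.4640 - 106.5169 = 372.9471 kJ (non-spontaneous)

dG = 372.9471 kJ, non-spontaneous


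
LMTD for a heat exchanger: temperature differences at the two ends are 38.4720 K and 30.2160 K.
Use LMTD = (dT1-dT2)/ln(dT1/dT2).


dT1/dT2 = 1.2732
ln(dT1/dT2) = 0.2416
LMTD = 8.2560 / 0.2416 = 34.1780 K

34.1780 K


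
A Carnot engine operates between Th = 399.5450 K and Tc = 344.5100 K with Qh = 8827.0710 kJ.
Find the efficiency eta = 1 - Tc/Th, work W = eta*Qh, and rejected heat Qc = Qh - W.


eta = 1 - 344.5100/399.5450 = 0.1377
W = 0.1377 * 8827.0710 = 1215.8777 kJ
Qc = 8827.0710 - 1215.8777 = 7611.1933 kJ

eta = 13.7744%, W = 1215.8777 kJ, Qc = 7611.1933 kJ


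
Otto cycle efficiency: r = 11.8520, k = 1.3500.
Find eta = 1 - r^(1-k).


r^(k-1) = 2.3759
eta = 1 - 1/2.3759 = 0.5791 = 57.9106%

57.9106%


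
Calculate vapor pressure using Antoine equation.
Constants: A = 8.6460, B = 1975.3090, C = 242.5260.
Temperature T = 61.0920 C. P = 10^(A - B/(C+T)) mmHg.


C+T = 303.6180
B/(C+T) = 6.5059
log10(P) = 8.6460 - 6.5059 = 2.1401
P = 10^2.1401 = 138.0695 mmHg

138.0695 mmHg


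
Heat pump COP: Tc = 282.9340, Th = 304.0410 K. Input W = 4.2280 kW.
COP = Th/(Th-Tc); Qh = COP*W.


COP = 304.0410 / 21.1070 = 14.4047
Qh = 14.4047 * 4.2280 = 60.9033 kW

COP = 14.4047, Qh = 60.9033 kW


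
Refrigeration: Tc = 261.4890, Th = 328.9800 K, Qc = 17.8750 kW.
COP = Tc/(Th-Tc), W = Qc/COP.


COP = 261.4890 / 67.4910 = 3.8744
W = 17.8750 / 3.8744 = 4.6136 kW

COP = 3.8744, W = 4.6136 kW


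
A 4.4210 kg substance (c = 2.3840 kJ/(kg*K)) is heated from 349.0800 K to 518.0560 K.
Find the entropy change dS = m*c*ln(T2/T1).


T2/T1 = 1.4841
ln(T2/T1) = 0.3948
dS = 4.4210 * 2.3840 * 0.3948 = 4.1609 kJ/K

4.1609 kJ/K


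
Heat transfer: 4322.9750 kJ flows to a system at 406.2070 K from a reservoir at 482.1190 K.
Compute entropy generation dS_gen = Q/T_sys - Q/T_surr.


dS_sys = 4322.9750/406.2070 = 10.6423 kJ/K
dS_surr = -4322.9750/482.1190 = -8.9666 kJ/K
dS_gen = 10.6423 - 8.9666 = 1.6757 kJ/K (irreversible)

dS_gen = 1.6757 kJ/K, irreversible


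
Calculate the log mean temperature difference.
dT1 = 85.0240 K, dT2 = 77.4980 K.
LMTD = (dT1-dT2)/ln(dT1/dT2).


dT1/dT2 = 1.0971
ln(dT1/dT2) = 0.0927
LMTD = 7.5260 / 0.0927 = 81.2029 K

81.2029 K


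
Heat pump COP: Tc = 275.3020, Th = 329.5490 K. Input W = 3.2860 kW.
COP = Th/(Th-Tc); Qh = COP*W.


COP = 329.5490 / 54.2470 = 6.0750
Qh = 6.0750 * 3.2860 = 19.9624 kW

COP = 6.0750, Qh = 19.9624 kW


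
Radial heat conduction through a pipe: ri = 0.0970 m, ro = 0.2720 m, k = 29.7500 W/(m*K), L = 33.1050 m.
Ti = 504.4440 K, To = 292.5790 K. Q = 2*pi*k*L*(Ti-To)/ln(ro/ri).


dT = 211.8650 K
ln(ro/ri) = 1.0311
Q = 2*pi*29.7500*33.1050*211.8650 / 1.0311 = 1271518.2998 W

1271518.2998 W


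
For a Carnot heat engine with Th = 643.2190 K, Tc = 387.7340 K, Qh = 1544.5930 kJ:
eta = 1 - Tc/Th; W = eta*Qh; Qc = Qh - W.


eta = 1 - 387.7340/643.2190 = 0.3972
W = 0.3972 * 1544.5930 = 613.5085 kJ
Qc = 1544.5930 - 613.5085 = 931.0845 kJ

eta = 39.7198%, W = 613.5085 kJ, Qc = 931.0845 kJ


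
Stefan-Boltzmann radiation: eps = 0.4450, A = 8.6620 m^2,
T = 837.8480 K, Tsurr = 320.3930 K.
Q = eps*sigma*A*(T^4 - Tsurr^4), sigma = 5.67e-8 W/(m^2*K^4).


T^4 = 4.9279e+11
Tsurr^4 = 1.0537e+10
Q = 0.4450 * 5.67e-8 * 8.6620 * 4.8225e+11 = 105398.6140 W

105398.6140 W


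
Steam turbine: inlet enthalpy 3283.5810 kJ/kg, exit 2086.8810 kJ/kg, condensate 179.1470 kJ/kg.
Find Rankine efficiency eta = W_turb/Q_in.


W = 1196.7000 kJ/kg
Q_in = 3104.4340 kJ/kg
eta = 0.3855 = 38.5481%

eta = 38.5481%


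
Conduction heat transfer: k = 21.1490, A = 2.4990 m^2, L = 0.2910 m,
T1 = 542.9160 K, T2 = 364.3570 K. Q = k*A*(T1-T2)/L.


dT = 178.5590 K
Q = 21.1490 * 2.4990 * 178.5590 / 0.2910 = 32429.8432 W

32429.8432 W


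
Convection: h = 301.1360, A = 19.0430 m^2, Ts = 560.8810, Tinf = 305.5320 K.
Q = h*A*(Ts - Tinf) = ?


dT = 255.3490 K
Q = 301.1360 * 19.0430 * 255.3490 = 1464307.2282 W

1464307.2282 W


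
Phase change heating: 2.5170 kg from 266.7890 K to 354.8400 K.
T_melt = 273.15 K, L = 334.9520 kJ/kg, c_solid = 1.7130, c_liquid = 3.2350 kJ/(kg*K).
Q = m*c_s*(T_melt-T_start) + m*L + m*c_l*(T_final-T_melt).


Q1 (sensible, solid) = 2.5170 * 1.7130 * 6.3610 = 27.4262 kJ
Q2 (latent) = 2.5170 * 334.9520 = 843.0742 kJ
Q3 (sensible, liquid) = 2.5170 * 3.2350 * 81.6900 = 665.1604 kJ
Q_total = 1535.6608 kJ

1535.6608 kJ


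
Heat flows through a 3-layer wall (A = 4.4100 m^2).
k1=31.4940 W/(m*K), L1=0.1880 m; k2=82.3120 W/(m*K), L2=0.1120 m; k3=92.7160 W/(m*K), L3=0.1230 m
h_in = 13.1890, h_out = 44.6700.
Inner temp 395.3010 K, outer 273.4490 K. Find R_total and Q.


R_conv_in = 1/(13.1890*4.4100) = 0.0172
R_1 = 0.1880/(31.4940*4.4100) = 0.0014
R_2 = 0.1120/(82.3120*4.4100) = 0.0003
R_3 = 0.1230/(92.7160*4.4100) = 0.0003
R_conv_out = 1/(44.6700*4.4100) = 0.0051
R_total = 0.0242 K/W
Q = 121.8520 / 0.0242 = 5028.5230 W

R_total = 0.0242 K/W, Q = 5028.5230 W


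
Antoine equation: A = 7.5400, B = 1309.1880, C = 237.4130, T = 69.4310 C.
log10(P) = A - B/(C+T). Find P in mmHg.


C+T = 306.8440
B/(C+T) = 4.2666
log10(P) = 7.5400 - 4.2666 = 3.2734
P = 10^3.2734 = 1876.6182 mmHg

1876.6182 mmHg


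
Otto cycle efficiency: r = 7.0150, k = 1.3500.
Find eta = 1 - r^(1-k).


r^(k-1) = 1.9775
eta = 1 - 1/1.9775 = 0.4943 = 49.4303%

49.4303%


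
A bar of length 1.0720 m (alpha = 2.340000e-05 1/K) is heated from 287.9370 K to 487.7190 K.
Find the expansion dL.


dT = 199.7820 K
dL = 2.340000e-05 * 1.0720 * 199.7820 = 0.005011 m
L_final = 1.077011 m

dL = 0.005011 m


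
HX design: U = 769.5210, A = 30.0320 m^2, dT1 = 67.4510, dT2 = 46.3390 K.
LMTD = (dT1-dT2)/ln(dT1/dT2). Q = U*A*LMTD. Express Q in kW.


LMTD = 56.2361 K
Q = 769.5210 * 30.0320 * 56.2361 = 1299629.7100 W = 1299.6297 kW

1299.6297 kW


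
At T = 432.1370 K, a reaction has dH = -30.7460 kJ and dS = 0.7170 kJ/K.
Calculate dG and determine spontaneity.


T*dS = 432.1370 * 0.7170 = 309.8422 kJ
dG = -30.7460 - 309.8422 = -340.5882 kJ (spontaneous)

dG = -340.5882 kJ, spontaneous


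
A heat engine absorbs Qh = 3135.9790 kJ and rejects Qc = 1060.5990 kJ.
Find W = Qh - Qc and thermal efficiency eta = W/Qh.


W = 3135.9790 - 1060.5990 = 2075.3800 kJ
eta = 2075.3800 / 3135.9790 = 0.6618 = 66.1797%

W = 2075.3800 kJ, eta = 66.1797%


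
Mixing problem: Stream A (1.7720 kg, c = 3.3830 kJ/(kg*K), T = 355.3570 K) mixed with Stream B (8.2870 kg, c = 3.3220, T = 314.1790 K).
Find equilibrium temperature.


num = 10779.4138
den = 33.5241
Tf = 321.5423 K

321.5423 K


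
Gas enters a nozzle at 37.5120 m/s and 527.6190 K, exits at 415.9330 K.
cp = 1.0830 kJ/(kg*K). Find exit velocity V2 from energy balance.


dT = 111.6860 K
2*cp*1000*dT = 241911.8760
V1^2 = 1407.1501
V2 = sqrt(243319.0261) = 493.2738 m/s

493.2738 m/s


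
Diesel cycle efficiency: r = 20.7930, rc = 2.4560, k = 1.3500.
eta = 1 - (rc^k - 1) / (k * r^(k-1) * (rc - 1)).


r^(k-1) = 2.8925
rc^k = 3.3636
eta = 0.5843 = 58.4268%

58.4268%


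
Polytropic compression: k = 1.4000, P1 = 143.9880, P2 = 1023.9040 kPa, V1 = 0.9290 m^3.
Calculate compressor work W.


(k-1)/k = 0.2857
(P2/P1)^exp = 1.7515
W = 3.5000 * 143.9880 * 0.9290 * (1.7515 - 1) = 351.8336 kJ

351.8336 kJ


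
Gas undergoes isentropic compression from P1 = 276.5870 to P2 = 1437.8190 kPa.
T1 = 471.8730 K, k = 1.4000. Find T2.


(k-1)/k = 0.2857
(P2/P1)^exp = 1.6015
T2 = 471.8730 * 1.6015 = 755.7186 K

755.7186 K


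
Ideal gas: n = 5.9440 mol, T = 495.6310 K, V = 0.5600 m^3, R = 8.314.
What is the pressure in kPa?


P = nRT/V = 5.9440 * 8.314 * 495.6310 / 0.5600
= 24493.2989 / 0.5600 = 43738.0338 Pa = 43.7380 kPa

43.7380 kPa


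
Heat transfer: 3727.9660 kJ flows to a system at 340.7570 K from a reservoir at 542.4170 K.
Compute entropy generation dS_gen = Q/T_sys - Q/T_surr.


dS_sys = 3727.9660/340.7570 = 10.9402 kJ/K
dS_surr = -3727.9660/542.4170 = -6.8729 kJ/K
dS_gen = 10.9402 - 6.8729 = 4.0674 kJ/K (irreversible)

dS_gen = 4.0674 kJ/K, irreversible


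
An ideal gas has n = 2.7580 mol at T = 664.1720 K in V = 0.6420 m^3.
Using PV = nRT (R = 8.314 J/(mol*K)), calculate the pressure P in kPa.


P = nRT/V = 2.7580 * 8.314 * 664.1720 / 0.6420
= 15229.4719 / 0.6420 = 23721.9189 Pa = 23.7219 kPa

23.7219 kPa


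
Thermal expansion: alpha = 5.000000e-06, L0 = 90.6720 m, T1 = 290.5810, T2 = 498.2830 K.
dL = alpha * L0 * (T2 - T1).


dT = 207.7020 K
dL = 5.000000e-06 * 90.6720 * 207.7020 = 0.094164 m
L_final = 90.766164 m

dL = 0.094164 m


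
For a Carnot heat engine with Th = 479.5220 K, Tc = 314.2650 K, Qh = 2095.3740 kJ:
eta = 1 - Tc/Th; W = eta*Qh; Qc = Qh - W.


eta = 1 - 314.2650/479.5220 = 0.3446
W = 0.3446 * 2095.3740 = 722.1258 kJ
Qc = 2095.3740 - 722.1258 = 1373.2482 kJ

eta = 34.4629%, W = 722.1258 kJ, Qc = 1373.2482 kJ


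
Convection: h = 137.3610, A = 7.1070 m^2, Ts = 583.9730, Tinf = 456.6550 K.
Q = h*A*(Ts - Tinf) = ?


dT = 127.3180 K
Q = 137.3610 * 7.1070 * 127.3180 = 124290.9671 W

124290.9671 W


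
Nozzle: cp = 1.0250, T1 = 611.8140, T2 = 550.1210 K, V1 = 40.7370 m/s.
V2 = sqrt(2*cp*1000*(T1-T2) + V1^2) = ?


dT = 61.6930 K
2*cp*1000*dT = 126470.6500
V1^2 = 1659.5032
V2 = sqrt(128130.1532) = 357.9527 m/s

357.9527 m/s


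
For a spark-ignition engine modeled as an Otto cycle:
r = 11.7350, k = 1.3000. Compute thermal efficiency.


r^(k-1) = 2.0934
eta = 1 - 1/2.0934 = 0.5223 = 52.2300%

52.2300%


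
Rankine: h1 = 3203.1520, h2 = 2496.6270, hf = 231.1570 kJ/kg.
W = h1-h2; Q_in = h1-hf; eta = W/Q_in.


W = 706.5250 kJ/kg
Q_in = 2971.9950 kJ/kg
eta = 0.2377 = 23.7728%

eta = 23.7728%


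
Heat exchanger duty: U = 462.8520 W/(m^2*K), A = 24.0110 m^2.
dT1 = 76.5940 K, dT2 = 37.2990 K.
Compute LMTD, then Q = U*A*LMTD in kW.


LMTD = 54.6104 K
Q = 462.8520 * 24.0110 * 54.6104 = 606914.2900 W = 606.9143 kW

606.9143 kW


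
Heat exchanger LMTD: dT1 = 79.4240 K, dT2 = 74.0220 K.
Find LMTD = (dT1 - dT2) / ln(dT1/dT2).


dT1/dT2 = 1.0730
ln(dT1/dT2) = 0.0704
LMTD = 5.4020 / 0.0704 = 76.6913 K

76.6913 K


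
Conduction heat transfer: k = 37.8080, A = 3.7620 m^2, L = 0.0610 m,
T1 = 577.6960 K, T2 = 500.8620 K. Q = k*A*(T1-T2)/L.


dT = 76.8340 K
Q = 37.8080 * 3.7620 * 76.8340 / 0.0610 = 179153.8328 W

179153.8328 W


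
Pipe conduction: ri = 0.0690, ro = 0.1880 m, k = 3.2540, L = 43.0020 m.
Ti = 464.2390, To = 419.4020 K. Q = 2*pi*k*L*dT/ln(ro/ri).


dT = 44.8370 K
ln(ro/ri) = 1.0023
Q = 2*pi*3.2540*43.0020*44.8370 / 1.0023 = 39328.6940 W

39328.6940 W


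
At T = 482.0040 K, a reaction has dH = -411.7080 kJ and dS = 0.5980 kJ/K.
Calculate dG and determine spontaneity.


T*dS = 482.0040 * 0.5980 = 288.2384 kJ
dG = -411.7080 - 288.2384 = -699.9464 kJ (spontaneous)

dG = -699.9464 kJ, spontaneous


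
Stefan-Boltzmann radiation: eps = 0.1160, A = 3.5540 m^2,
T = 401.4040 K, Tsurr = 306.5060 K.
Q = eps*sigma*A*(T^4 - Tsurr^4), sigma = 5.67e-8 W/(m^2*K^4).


T^4 = 2.5961e+10
Tsurr^4 = 8.8258e+09
Q = 0.1160 * 5.67e-8 * 3.5540 * 1.7135e+10 = 400.5482 W

400.5482 W


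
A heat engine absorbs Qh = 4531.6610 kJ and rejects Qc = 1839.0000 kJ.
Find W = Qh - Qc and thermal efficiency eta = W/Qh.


W = 4531.6610 - 1839.0000 = 2692.6610 kJ
eta = 2692.6610 / 4531.6610 = 0.5942 = 59.4189%

W = 2692.6610 kJ, eta = 59.4189%


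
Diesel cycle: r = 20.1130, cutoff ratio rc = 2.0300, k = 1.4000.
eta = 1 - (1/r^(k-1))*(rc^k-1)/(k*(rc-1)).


r^(k-1) = 3.3219
rc^k = 2.6946
eta = 0.6462 = 64.6238%

64.6238%


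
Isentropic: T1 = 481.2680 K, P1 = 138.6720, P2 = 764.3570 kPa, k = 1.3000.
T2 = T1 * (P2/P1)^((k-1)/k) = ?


(k-1)/k = 0.2308
(P2/P1)^exp = 1.4828
T2 = 481.2680 * 1.4828 = 713.6051 K

713.6051 K


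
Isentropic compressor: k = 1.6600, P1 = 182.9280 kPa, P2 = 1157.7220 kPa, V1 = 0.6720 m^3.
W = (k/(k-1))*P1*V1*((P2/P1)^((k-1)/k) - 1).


(k-1)/k = 0.3976
(P2/P1)^exp = 2.0826
W = 2.5152 * 182.9280 * 0.6720 * (2.0826 - 1) = 334.7094 kJ

334.7094 kJ


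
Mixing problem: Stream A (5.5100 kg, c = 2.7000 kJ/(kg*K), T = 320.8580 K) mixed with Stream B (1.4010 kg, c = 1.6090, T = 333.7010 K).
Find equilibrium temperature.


num = 5525.6363
den = 17.1312
Tf = 322.5479 K

322.5479 K


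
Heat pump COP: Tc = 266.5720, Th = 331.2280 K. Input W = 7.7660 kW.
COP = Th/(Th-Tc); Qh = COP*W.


COP = 331.2280 / 64.6560 = 5.1229
Qh = 5.1229 * 7.7660 = 39.7847 kW

COP = 5.1229, Qh = 39.7847 kW


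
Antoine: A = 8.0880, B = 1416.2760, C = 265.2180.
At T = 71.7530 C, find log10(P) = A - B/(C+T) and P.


C+T = 336.9710
B/(C+T) = 4.2030
log10(P) = 8.0880 - 4.2030 = 3.8850
P = 10^3.8850 = 7674.3025 mmHg

7674.3025 mmHg


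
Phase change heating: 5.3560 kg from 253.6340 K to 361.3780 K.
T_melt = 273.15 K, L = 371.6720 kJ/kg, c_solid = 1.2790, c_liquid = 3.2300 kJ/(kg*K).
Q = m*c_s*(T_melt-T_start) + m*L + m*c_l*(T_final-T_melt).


Q1 (sensible, solid) = 5.3560 * 1.2790 * 19.5160 = 133.6909 kJ
Q2 (latent) = 5.3560 * 371.6720 = 1990.6752 kJ
Q3 (sensible, liquid) = 5.3560 * 3.2300 * 88.2280 = 1526.3338 kJ
Q_total = 3650.7000 kJ

3650.7000 kJ


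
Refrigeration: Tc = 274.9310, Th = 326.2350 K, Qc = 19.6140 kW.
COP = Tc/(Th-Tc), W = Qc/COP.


COP = 274.9310 / 51.3040 = 5.3589
W = 19.6140 / 5.3589 = 3.6601 kW

COP = 5.3589, W = 3.6601 kW


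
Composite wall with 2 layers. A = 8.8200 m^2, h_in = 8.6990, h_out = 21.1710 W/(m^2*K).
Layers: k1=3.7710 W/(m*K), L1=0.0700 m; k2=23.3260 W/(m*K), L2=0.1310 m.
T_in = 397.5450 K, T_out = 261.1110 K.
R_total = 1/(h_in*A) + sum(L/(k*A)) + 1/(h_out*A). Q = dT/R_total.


R_conv_in = 1/(8.6990*8.8200) = 0.0130
R_1 = 0.0700/(3.7710*8.8200) = 0.0021
R_2 = 0.1310/(23.3260*8.8200) = 0.0006
R_conv_out = 1/(21.1710*8.8200) = 0.0054
R_total = 0.0211 K/W
Q = 136.4340 / 0.0211 = 6456.8051 W

R_total = 0.0211 K/W, Q = 6456.8051 W


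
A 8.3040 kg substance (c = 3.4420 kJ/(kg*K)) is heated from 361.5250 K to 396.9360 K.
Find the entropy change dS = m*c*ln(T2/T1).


T2/T1 = 1.0979
ln(T2/T1) = 0.0934
dS = 8.3040 * 3.4420 * 0.0934 = 2.6708 kJ/K

2.6708 kJ/K


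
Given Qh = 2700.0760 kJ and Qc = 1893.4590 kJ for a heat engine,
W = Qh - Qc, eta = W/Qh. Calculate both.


W = 2700.0760 - 1893.4590 = 806.6170 kJ
eta = 806.6170 / 2700.0760 = 0.2987 = 29.8739%

W = 806.6170 kJ, eta = 29.8739%


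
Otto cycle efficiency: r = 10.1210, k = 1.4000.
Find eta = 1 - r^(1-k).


r^(k-1) = 2.5240
eta = 1 - 1/2.5240 = 0.6038 = 60.3804%

60.3804%


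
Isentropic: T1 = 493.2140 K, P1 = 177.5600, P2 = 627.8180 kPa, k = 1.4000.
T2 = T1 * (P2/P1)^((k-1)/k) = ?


(k-1)/k = 0.2857
(P2/P1)^exp = 1.4345
T2 = 493.2140 * 1.4345 = 707.5326 K

707.5326 K


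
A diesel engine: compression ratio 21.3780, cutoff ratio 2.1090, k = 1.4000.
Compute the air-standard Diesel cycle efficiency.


r^(k-1) = 3.4040
rc^k = 2.8425
eta = 0.6514 = 65.1365%

65.1365%


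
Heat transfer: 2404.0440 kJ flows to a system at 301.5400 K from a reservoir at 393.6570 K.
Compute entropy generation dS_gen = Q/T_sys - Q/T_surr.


dS_sys = 2404.0440/301.5400 = 7.9726 kJ/K
dS_surr = -2404.0440/393.6570 = -6.1070 kJ/K
dS_gen = 7.9726 - 6.1070 = 1.8656 kJ/K (irreversible)

dS_gen = 1.8656 kJ/K, irreversible


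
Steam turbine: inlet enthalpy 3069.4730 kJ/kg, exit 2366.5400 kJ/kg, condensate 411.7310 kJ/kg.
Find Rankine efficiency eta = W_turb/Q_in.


W = 702.9330 kJ/kg
Q_in = 2657.7420 kJ/kg
eta = 0.2645 = 26.4485%

eta = 26.4485%


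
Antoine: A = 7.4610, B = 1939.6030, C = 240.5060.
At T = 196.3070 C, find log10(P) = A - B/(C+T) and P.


C+T = 436.8130
B/(C+T) = 4.4404
log10(P) = 7.4610 - 4.4404 = 3.0206
P = 10^3.0206 = 1048.6948 mmHg

1048.6948 mmHg


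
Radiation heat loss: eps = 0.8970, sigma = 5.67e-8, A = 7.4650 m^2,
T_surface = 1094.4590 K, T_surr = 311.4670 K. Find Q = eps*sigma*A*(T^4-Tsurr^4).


T^4 = 1.4348e+12
Tsurr^4 = 9.4113e+09
Q = 0.8970 * 5.67e-8 * 7.4650 * 1.4254e+12 = 541184.4364 W

541184.4364 W


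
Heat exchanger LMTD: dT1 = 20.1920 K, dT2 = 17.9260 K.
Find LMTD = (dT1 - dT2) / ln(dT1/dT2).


dT1/dT2 = 1.1264
ln(dT1/dT2) = 0.1190
LMTD = 2.2660 / 0.1190 = 19.0365 K

19.0365 K


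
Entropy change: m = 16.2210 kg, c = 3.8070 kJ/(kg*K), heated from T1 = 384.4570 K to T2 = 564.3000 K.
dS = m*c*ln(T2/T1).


T2/T1 = 1.4678
ln(T2/T1) = 0.3838
dS = 16.2210 * 3.8070 * 0.3838 = 23.6981 kJ/K

23.6981 kJ/K


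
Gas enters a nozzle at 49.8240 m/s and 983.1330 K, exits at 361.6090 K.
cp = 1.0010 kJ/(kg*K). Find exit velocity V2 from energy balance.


dT = 621.5240 K
2*cp*1000*dT = 1244291.0480
V1^2 = 2482.4310
V2 = sqrt(1246773.4790) = 1116.5901 m/s

1116.5901 m/s


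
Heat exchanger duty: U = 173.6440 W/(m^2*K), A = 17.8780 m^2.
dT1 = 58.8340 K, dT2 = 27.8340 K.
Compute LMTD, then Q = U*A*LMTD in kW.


LMTD = 41.4183 K
Q = 173.6440 * 17.8780 * 41.4183 = 128579.2448 W = 128.5792 kW

128.5792 kW


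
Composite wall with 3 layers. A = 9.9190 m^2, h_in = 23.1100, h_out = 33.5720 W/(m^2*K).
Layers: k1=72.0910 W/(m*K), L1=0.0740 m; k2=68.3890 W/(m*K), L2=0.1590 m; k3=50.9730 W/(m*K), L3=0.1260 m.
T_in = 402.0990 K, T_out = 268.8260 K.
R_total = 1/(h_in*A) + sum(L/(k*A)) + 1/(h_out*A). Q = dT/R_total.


R_conv_in = 1/(23.1100*9.9190) = 0.0044
R_1 = 0.0740/(72.0910*9.9190) = 0.0001
R_2 = 0.1590/(68.3890*9.9190) = 0.0002
R_3 = 0.1260/(50.9730*9.9190) = 0.0002
R_conv_out = 1/(33.5720*9.9190) = 0.0030
R_total = 0.0080 K/W
Q = 133.2730 / 0.0080 = 16758.5224 W

R_total = 0.0080 K/W, Q = 16758.5224 W


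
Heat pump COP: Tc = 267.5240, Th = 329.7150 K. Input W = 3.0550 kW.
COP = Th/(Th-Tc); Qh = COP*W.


COP = 329.7150 / 62.1910 = 5.3017
Qh = 5.3017 * 3.0550 = 16.1965 kW

COP = 5.3017, Qh = 16.1965 kW


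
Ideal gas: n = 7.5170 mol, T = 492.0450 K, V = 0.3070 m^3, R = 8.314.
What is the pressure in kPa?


P = nRT/V = 7.5170 * 8.314 * 492.0450 / 0.3070
= 30751.0106 / 0.3070 = 100166.1584 Pa = 100.1662 kPa

100.1662 kPa


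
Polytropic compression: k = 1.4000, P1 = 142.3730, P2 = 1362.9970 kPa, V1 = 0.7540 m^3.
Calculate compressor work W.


(k-1)/k = 0.2857
(P2/P1)^exp = 1.9068
W = 3.5000 * 142.3730 * 0.7540 * (1.9068 - 1) = 340.7047 kJ

340.7047 kJ


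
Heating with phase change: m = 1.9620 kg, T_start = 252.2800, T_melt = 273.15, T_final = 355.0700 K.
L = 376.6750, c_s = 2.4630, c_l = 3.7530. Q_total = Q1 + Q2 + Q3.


Q1 (sensible, solid) = 1.9620 * 2.4630 * 20.8700 = 100.8523 kJ
Q2 (latent) = 1.9620 * 376.6750 = 739.0363 kJ
Q3 (sensible, liquid) = 1.9620 * 3.7530 * 81.9200 = 603.2086 kJ
Q_total = 1443.0972 kJ

1443.0972 kJ


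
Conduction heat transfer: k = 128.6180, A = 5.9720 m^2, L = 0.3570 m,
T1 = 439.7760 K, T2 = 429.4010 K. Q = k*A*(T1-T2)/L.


dT = 10.3750 K
Q = 128.6180 * 5.9720 * 10.3750 / 0.3570 = 22322.4285 W

22322.4285 W


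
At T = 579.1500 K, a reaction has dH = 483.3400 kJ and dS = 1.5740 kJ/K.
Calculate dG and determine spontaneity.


T*dS = 579.1500 * 1.5740 = 911.5821 kJ
dG = 483.3400 - 911.5821 = -428.2421 kJ (spontaneous)

dG = -428.2421 kJ, spontaneous


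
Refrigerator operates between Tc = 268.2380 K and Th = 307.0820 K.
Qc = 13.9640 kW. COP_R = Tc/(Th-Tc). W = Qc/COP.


COP = 268.2380 / 38.8440 = 6.9055
W = 13.9640 / 6.9055 = 2.0222 kW

COP = 6.9055, W = 2.0222 kW


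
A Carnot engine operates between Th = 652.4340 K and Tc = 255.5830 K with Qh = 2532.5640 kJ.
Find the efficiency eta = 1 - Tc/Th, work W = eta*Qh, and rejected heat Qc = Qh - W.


eta = 1 - 255.5830/652.4340 = 0.6083
W = 0.6083 * 2532.5640 = 1540.4632 kJ
Qc = 2532.5640 - 1540.4632 = 992.1008 kJ

eta = 60.8262%, W = 1540.4632 kJ, Qc = 992.1008 kJ


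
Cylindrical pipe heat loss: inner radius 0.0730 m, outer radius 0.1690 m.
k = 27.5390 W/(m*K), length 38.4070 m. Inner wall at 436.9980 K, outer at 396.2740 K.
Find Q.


dT = 40.7240 K
ln(ro/ri) = 0.8394
Q = 2*pi*27.5390*38.4070*40.7240 / 0.8394 = 322403.3639 W

322403.3639 W


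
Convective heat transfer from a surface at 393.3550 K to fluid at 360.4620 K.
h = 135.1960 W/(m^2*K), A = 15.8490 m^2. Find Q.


dT = 32.8930 K
Q = 135.1960 * 15.8490 * 32.8930 = 70480.5351 W

70480.5351 W


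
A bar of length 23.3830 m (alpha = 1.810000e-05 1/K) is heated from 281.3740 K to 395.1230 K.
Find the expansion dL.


dT = 113.7490 K
dL = 1.810000e-05 * 23.3830 * 113.7490 = 0.048142 m
L_final = 23.431142 m

dL = 0.048142 m


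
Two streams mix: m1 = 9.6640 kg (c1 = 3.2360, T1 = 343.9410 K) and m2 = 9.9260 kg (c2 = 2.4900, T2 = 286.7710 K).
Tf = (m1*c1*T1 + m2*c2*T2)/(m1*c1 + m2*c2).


num = 17843.7226
den = 55.9884
Tf = 318.7037 K

318.7037 K


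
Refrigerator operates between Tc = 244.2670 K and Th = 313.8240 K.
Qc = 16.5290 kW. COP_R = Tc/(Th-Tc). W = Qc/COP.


COP = 244.2670 / 69.5570 = 3.5118
W = 16.5290 / 3.5118 = 4.7068 kW

COP = 3.5118, W = 4.7068 kW


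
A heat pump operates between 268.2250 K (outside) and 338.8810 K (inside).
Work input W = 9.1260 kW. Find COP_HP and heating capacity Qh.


COP = 338.8810 / 70.6560 = 4.7962
Qh = 4.7962 * 9.1260 = 43.7702 kW

COP = 4.7962, Qh = 43.7702 kW


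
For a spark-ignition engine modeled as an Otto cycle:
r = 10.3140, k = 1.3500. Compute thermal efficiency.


r^(k-1) = 2.2631
eta = 1 - 1/2.2631 = 0.5581 = 55.8124%

55.8124%


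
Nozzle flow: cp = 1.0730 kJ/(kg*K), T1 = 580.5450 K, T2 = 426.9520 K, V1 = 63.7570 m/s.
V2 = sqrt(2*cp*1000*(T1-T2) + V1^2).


dT = 153.5930 K
2*cp*1000*dT = 329610.5780
V1^2 = 4064.9550
V2 = sqrt(333675.5330) = 577.6465 m/s

577.6465 m/s


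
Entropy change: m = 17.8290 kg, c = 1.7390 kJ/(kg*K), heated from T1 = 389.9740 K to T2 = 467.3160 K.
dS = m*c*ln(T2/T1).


T2/T1 = 1.1983
ln(T2/T1) = 0.1809
dS = 17.8290 * 1.7390 * 0.1809 = 5.6095 kJ/K

5.6095 kJ/K


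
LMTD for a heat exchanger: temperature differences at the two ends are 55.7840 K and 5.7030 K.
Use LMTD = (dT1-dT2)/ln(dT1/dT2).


dT1/dT2 = 9.7815
ln(dT1/dT2) = 2.2805
LMTD = 50.0810 / 2.2805 = 21.9606 K

21.9606 K


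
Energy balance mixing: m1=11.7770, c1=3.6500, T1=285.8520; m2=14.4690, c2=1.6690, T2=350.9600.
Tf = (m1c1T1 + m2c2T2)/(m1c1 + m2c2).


num = 20762.8975
den = 67.1348
Tf = 309.2717 K

309.2717 K


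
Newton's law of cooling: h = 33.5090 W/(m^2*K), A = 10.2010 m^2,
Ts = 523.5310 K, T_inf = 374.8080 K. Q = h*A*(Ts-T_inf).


dT = 148.7230 K
Q = 33.5090 * 10.2010 * 148.7230 = 50837.2854 W

50837.2854 W


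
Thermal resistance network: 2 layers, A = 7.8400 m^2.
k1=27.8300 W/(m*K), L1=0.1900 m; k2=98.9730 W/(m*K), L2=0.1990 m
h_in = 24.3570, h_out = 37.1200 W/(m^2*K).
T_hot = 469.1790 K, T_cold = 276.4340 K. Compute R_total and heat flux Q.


R_conv_in = 1/(24.3570*7.8400) = 0.0052
R_1 = 0.1900/(27.8300*7.8400) = 0.0009
R_2 = 0.1990/(98.9730*7.8400) = 0.0003
R_conv_out = 1/(37.1200*7.8400) = 0.0034
R_total = 0.0098 K/W
Q = 192.7450 / 0.0098 = 19667.4914 W

R_total = 0.0098 K/W, Q = 19667.4914 W


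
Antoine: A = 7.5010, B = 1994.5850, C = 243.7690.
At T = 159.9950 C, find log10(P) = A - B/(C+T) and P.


C+T = 403.7640
B/(C+T) = 4.9400
log10(P) = 7.5010 - 4.9400 = 2.5610
P = 10^2.5610 = 363.9340 mmHg

363.9340 mmHg


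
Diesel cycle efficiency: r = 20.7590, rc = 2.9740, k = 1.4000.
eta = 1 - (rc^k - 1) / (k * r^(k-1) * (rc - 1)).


r^(k-1) = 3.3642
rc^k = 4.5991
eta = 0.6129 = 61.2883%

61.2883%


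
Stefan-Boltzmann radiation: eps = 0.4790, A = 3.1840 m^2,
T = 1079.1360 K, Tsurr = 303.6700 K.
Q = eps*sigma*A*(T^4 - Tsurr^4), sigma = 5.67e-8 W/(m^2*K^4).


T^4 = 1.3561e+12
Tsurr^4 = 8.5037e+09
Q = 0.4790 * 5.67e-8 * 3.1840 * 1.3476e+12 = 116537.1876 W

116537.1876 W


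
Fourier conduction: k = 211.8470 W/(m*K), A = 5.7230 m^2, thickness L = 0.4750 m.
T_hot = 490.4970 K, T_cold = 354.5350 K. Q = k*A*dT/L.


dT = 135.9620 K
Q = 211.8470 * 5.7230 * 135.9620 / 0.4750 = 347032.3802 W

347032.3802 W


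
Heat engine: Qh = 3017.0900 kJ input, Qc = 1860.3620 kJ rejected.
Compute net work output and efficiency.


W = 3017.0900 - 1860.3620 = 1156.7280 kJ
eta = 1156.7280 / 3017.0900 = 0.3834 = 38.3392%

W = 1156.7280 kJ, eta = 38.3392%


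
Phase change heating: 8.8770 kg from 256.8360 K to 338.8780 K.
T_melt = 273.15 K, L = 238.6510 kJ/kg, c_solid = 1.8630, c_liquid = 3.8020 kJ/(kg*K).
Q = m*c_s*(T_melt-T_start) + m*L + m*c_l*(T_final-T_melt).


Q1 (sensible, solid) = 8.8770 * 1.8630 * 16.3140 = 269.7985 kJ
Q2 (latent) = 8.8770 * 238.6510 = 2118.5049 kJ
Q3 (sensible, liquid) = 8.8770 * 3.8020 * 65.7280 = 2218.3433 kJ
Q_total = 4606.6467 kJ

4606.6467 kJ


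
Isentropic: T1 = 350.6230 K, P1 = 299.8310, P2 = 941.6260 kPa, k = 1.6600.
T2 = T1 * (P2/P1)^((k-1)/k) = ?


(k-1)/k = 0.3976
(P2/P1)^exp = 1.5762
T2 = 350.6230 * 1.5762 = 552.6416 K

552.6416 K


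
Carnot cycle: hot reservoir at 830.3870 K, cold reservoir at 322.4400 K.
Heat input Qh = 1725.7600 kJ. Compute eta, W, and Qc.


eta = 1 - 322.4400/830.3870 = 0.6117
W = 0.6117 * 1725.7600 = 1055.6459 kJ
Qc = 1725.7600 - 1055.6459 = 670.1141 kJ

eta = 61.1699%, W = 1055.6459 kJ, Qc = 670.1141 kJ


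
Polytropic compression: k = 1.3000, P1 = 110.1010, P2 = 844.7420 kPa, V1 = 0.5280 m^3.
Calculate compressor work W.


(k-1)/k = 0.2308
(P2/P1)^exp = 1.6004
W = 4.3333 * 110.1010 * 0.5280 * (1.6004 - 1) = 151.2351 kJ

151.2351 kJ


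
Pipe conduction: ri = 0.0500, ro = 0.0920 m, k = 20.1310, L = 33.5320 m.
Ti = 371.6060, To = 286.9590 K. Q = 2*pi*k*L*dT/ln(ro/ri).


dT = 84.6470 K
ln(ro/ri) = 0.6098
Q = 2*pi*20.1310*33.5320*84.6470 / 0.6098 = 588780.4019 W

588780.4019 W


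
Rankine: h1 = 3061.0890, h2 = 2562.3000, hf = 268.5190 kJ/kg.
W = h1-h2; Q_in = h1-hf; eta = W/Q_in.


W = 498.7890 kJ/kg
Q_in = 2792.5700 kJ/kg
eta = 0.1786 = 17.8613%

eta = 17.8613%


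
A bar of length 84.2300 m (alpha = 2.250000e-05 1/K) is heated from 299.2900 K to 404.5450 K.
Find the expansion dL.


dT = 105.2550 K
dL = 2.250000e-05 * 84.2300 * 105.2550 = 0.199477 m
L_final = 84.429477 m

dL = 0.199477 m


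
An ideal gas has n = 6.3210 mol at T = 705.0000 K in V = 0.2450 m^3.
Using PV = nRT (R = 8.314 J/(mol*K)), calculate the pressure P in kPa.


P = nRT/V = 6.3210 * 8.314 * 705.0000 / 0.2450
= 37049.7198 / 0.2450 = 151223.3460 Pa = 151.2233 kPa

151.2233 kPa


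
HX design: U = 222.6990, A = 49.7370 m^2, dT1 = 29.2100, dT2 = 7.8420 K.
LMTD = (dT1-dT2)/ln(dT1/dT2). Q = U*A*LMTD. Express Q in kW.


LMTD = 16.2492 K
Q = 222.6990 * 49.7370 * 16.2492 = 179982.5045 W = 179.9825 kW

179.9825 kW


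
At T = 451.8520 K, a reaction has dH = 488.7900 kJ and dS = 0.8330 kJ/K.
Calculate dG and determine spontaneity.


T*dS = 451.8520 * 0.8330 = 376.3927 kJ
dG = 488.7900 - 376.3927 = 112.3973 kJ (non-spontaneous)

dG = 112.3973 kJ, non-spontaneous


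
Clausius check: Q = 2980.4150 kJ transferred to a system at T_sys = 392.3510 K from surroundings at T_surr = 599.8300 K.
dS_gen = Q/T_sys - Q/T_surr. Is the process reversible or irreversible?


dS_sys = 2980.4150/392.3510 = 7.5963 kJ/K
dS_surr = -2980.4150/599.8300 = -4.9688 kJ/K
dS_gen = 7.5963 - 4.9688 = 2.6275 kJ/K (irreversible)

dS_gen = 2.6275 kJ/K, irreversible


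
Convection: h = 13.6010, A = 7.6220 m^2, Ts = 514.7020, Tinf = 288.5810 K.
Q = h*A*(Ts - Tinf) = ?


dT = 226.1210 K
Q = 13.6010 * 7.6220 * 226.1210 = 23441.2455 W

23441.2455 W


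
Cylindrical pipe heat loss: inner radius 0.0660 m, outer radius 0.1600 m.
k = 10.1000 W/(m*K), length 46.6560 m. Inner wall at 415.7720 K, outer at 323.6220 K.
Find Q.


dT = 92.1500 K
ln(ro/ri) = 0.8855
Q = 2*pi*10.1000*46.6560*92.1500 / 0.8855 = 308110.2626 W

308110.2626 W


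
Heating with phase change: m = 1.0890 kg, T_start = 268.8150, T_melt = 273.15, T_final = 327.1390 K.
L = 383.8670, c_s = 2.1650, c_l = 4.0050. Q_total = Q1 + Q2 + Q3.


Q1 (sensible, solid) = 1.0890 * 2.1650 * 4.3350 = 10.2206 kJ
Q2 (latent) = 1.0890 * 383.8670 = 418.0312 kJ
Q3 (sensible, liquid) = 1.0890 * 4.0050 * 53.9890 = 235.4701 kJ
Q_total = 663.7218 kJ

663.7218 kJ


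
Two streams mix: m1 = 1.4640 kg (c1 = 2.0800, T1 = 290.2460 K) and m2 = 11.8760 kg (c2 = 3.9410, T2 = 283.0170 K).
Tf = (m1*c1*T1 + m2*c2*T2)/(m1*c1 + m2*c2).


num = 14129.9680
den = 49.8484
Tf = 283.4586 K

283.4586 K


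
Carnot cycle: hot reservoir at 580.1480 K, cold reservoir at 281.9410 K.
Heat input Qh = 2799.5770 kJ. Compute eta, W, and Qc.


eta = 1 - 281.9410/580.1480 = 0.5140
W = 0.5140 * 2799.5770 = 1439.0353 kJ
Qc = 2799.5770 - 1439.0353 = 1360.5417 kJ

eta = 51.4019%, W = 1439.0353 kJ, Qc = 1360.5417 kJ


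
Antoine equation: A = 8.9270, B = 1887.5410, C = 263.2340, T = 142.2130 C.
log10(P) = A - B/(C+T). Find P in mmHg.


C+T = 405.4470
B/(C+T) = 4.6555
log10(P) = 8.9270 - 4.6555 = 4.2715
P = 10^4.2715 = 18687.1548 mmHg

18687.1548 mmHg


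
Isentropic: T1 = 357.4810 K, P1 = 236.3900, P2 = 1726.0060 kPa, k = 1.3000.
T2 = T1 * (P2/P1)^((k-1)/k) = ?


(k-1)/k = 0.2308
(P2/P1)^exp = 1.5822
T2 = 357.4810 * 1.5822 = 565.5906 K

565.5906 K


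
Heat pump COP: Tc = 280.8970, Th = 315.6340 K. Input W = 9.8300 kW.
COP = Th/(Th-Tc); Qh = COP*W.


COP = 315.6340 / 34.7370 = 9.0864
Qh = 9.0864 * 9.8300 = 89.3192 kW

COP = 9.0864, Qh = 89.3192 kW


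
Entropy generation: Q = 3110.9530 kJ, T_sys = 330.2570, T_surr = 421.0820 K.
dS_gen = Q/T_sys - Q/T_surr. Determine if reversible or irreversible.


dS_sys = 3110.9530/330.2570 = 9.4198 kJ/K
dS_surr = -3110.9530/421.0820 = -7.3880 kJ/K
dS_gen = 9.4198 - 7.3880 = 2.0318 kJ/K (irreversible)

dS_gen = 2.0318 kJ/K, irreversible


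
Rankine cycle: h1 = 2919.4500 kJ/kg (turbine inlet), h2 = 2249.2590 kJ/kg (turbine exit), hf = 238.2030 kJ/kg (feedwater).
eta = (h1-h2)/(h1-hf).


W = 670.1910 kJ/kg
Q_in = 2681.2470 kJ/kg
eta = 0.2500 = 24.9955%

eta = 24.9955%


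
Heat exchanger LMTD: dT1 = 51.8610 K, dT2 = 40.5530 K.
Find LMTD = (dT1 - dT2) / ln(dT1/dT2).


dT1/dT2 = 1.2788
ln(dT1/dT2) = 0.2460
LMTD = 11.3080 / 0.2460 = 45.9755 K

45.9755 K


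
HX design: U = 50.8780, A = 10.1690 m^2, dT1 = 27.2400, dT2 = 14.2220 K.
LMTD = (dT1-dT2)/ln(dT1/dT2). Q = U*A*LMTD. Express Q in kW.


LMTD = 20.0309 K
Q = 50.8780 * 10.1690 * 20.0309 = 10363.5465 W = 10.3635 kW

10.3635 kW


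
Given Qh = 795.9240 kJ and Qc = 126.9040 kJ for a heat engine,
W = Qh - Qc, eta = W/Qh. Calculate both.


W = 795.9240 - 126.9040 = 669.0200 kJ
eta = 669.0200 / 795.9240 = 0.8406 = 84.0558%

W = 669.0200 kJ, eta = 84.0558%


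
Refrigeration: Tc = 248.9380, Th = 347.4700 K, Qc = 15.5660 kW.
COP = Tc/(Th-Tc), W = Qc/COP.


COP = 248.9380 / 98.5320 = 2.5265
W = 15.5660 / 2.5265 = 6.1612 kW

COP = 2.5265, W = 6.1612 kW


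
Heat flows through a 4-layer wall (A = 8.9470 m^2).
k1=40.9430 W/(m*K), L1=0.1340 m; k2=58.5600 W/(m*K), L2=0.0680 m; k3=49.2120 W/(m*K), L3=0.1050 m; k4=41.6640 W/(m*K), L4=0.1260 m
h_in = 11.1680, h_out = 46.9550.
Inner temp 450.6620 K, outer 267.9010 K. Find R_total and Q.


R_conv_in = 1/(11.1680*8.9470) = 0.0100
R_1 = 0.1340/(40.9430*8.9470) = 0.0004
R_2 = 0.0680/(58.5600*8.9470) = 0.0001
R_3 = 0.1050/(49.2120*8.9470) = 0.0002
R_4 = 0.1260/(41.6640*8.9470) = 0.0003
R_conv_out = 1/(46.9550*8.9470) = 0.0024
R_total = 0.0135 K/W
Q = 182.7610 / 0.0135 = 13577.6572 W

R_total = 0.0135 K/W, Q = 13577.6572 W


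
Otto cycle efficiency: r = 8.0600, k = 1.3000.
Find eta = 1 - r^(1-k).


r^(k-1) = 1.8703
eta = 1 - 1/1.8703 = 0.4653 = 46.5313%

46.5313%


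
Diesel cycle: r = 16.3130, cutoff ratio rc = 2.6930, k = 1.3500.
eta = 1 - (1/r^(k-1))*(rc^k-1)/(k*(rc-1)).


r^(k-1) = 2.6570
rc^k = 3.8091
eta = 0.5374 = 53.7422%

53.7422%


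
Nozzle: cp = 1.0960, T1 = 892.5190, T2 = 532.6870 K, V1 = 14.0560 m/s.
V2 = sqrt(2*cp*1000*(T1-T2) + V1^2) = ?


dT = 359.8320 K
2*cp*1000*dT = 788751.7440
V1^2 = 197.5711
V2 = sqrt(788949.3151) = 888.2282 m/s

888.2282 m/s


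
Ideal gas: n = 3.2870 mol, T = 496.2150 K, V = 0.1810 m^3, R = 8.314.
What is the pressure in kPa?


P = nRT/V = 3.2870 * 8.314 * 496.2150 / 0.1810
= 13560.6221 / 0.1810 = 74920.5639 Pa = 74.9206 kPa

74.9206 kPa


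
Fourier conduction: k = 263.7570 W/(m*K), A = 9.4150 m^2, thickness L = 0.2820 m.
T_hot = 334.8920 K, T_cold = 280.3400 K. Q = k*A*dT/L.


dT = 54.5520 K
Q = 263.7570 * 9.4150 * 54.5520 / 0.2820 = 480381.0730 W

480381.0730 W


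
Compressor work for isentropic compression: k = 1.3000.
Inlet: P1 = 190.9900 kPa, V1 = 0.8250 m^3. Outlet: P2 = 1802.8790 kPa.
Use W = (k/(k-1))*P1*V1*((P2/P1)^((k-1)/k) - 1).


(k-1)/k = 0.2308
(P2/P1)^exp = 1.6788
W = 4.3333 * 190.9900 * 0.8250 * (1.6788 - 1) = 463.4533 kJ

463.4533 kJ


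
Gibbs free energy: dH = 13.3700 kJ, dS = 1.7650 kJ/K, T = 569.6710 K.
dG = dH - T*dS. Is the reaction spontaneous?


T*dS = 569.6710 * 1.7650 = 1005.4693 kJ
dG = 13.3700 - 1005.4693 = -992.0993 kJ (spontaneous)

dG = -992.0993 kJ, spontaneous


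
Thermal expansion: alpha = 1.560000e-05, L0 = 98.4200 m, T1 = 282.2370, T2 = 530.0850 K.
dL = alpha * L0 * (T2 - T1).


dT = 247.8480 K
dL = 1.560000e-05 * 98.4200 * 247.8480 = 0.380534 m
L_final = 98.800534 m

dL = 0.380534 m


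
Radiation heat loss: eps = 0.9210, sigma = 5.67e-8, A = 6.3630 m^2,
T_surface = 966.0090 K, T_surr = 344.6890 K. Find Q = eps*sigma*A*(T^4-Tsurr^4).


T^4 = 8.7081e+11
Tsurr^4 = 1.4116e+10
Q = 0.9210 * 5.67e-8 * 6.3630 * 8.5670e+11 = 284663.4272 W

284663.4272 W


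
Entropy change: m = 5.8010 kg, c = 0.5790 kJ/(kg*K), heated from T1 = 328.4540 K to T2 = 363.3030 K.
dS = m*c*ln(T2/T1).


T2/T1 = 1.1061
ln(T2/T1) = 0.1008
dS = 5.8010 * 0.5790 * 0.1008 = 0.3387 kJ/K

0.3387 kJ/K


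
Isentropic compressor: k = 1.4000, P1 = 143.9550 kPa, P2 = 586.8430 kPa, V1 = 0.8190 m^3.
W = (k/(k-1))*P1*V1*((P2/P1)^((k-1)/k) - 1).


(k-1)/k = 0.2857
(P2/P1)^exp = 1.4941
W = 3.5000 * 143.9550 * 0.8190 * (1.4941 - 1) = 203.8752 kJ

203.8752 kJ


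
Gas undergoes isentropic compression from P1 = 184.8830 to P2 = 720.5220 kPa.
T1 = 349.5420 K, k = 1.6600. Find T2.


(k-1)/k = 0.3976
(P2/P1)^exp = 1.7174
T2 = 349.5420 * 1.7174 = 600.3106 K

600.3106 K


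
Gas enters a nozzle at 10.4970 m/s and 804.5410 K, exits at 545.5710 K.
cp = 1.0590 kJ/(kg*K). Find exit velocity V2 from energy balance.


dT = 258.9700 K
2*cp*1000*dT = 548498.4600
V1^2 = 110.1870
V2 = sqrt(548608.6470) = 740.6812 m/s

740.6812 m/s


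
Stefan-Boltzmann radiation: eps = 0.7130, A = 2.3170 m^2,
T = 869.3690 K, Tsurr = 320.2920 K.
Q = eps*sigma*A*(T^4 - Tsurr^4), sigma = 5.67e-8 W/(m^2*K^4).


T^4 = 5.7124e+11
Tsurr^4 = 1.0524e+10
Q = 0.7130 * 5.67e-8 * 2.3170 * 5.6071e+11 = 52521.7825 W

52521.7825 W


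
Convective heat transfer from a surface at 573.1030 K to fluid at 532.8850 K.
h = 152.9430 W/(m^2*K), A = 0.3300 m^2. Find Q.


dT = 40.2180 K
Q = 152.9430 * 0.3300 * 40.2180 = 2029.8503 W

2029.8503 W
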